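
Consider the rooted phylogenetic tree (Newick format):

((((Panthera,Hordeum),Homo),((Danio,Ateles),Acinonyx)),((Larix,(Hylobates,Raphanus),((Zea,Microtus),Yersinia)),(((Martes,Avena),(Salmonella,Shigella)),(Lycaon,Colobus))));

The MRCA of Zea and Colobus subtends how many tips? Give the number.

The MRCA of Zea and Colobus is the node subtending ((Larix,(Hylobates,Raphanus),((Zea,Microtus),Yersinia)),(((Martes,Avena),(Salmonella,Shigella)),(Lycaon,Colobus))).
That clade contains 12 terminal taxa: Avena, Colobus, Hylobates, Larix, Lycaon, Martes, Microtus, Raphanus, Salmonella, Shigella, Yersinia, Zea.

12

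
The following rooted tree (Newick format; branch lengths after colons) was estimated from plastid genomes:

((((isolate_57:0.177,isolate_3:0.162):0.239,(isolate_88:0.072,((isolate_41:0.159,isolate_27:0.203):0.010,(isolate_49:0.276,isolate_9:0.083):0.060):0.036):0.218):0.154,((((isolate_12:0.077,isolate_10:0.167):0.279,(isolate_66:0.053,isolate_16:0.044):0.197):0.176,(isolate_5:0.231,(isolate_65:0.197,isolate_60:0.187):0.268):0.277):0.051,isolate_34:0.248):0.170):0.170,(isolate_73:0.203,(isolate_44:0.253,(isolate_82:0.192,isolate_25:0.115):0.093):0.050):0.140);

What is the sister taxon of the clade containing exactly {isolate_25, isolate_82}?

The clade containing exactly {isolate_25, isolate_82} attaches to the tree at the node subtending (isolate_44,(isolate_82,isolate_25)).
The other lineage descending from that same node — the sister group — is the single tip isolate_44.

isolate_44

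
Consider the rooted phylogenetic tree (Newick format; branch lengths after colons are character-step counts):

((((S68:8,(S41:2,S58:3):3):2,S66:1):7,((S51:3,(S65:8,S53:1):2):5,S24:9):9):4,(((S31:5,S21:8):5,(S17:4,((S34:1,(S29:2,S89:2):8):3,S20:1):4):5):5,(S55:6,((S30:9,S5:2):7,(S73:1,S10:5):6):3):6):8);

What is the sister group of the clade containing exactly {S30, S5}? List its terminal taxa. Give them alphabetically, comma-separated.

S10, S73

The clade containing exactly {S30, S5} attaches to the tree at the node subtending ((S30,S5),(S73,S10)).
The other lineage descending from that same node — the sister group — is (S73,S10); its 2 tips in alphabetical order are the answer.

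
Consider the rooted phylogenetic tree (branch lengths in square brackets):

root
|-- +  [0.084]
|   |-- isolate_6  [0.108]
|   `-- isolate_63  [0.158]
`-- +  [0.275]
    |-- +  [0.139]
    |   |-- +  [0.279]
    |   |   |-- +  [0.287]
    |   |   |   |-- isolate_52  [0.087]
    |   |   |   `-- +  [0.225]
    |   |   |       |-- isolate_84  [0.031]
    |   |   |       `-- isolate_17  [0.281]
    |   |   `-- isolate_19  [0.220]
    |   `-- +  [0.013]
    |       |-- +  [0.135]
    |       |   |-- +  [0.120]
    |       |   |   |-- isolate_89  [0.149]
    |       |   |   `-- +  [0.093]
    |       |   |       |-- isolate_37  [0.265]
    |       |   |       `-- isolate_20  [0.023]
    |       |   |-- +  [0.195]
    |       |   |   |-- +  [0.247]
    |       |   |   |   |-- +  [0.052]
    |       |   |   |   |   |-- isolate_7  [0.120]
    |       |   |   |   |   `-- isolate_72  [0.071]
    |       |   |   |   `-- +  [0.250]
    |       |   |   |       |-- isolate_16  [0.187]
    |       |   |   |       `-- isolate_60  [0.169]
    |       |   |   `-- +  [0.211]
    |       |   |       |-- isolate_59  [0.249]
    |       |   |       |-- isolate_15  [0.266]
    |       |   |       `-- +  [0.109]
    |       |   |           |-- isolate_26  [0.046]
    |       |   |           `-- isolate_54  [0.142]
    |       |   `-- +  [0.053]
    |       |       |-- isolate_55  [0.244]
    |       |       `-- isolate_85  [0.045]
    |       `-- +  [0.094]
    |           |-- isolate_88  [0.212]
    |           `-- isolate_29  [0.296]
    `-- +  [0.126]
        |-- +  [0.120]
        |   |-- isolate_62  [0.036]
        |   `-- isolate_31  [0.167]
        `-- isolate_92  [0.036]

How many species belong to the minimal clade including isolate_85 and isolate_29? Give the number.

The MRCA of isolate_85 and isolate_29 is the node subtending (((isolate_89,(isolate_37,isolate_20)),(((isolate_7,isolate_72),(isolate_16,isolate_60)),(isolate_59,isolate_15,(isolate_26,isolate_54))),(isolate_55,isolate_85)),(isolate_88,isolate_29)).
That clade contains 15 terminal taxa: isolate_15, isolate_16, isolate_20, isolate_26, isolate_29, isolate_37, isolate_54, isolate_55, isolate_59, isolate_60, isolate_7, isolate_72, isolate_85, isolate_88, isolate_89.

15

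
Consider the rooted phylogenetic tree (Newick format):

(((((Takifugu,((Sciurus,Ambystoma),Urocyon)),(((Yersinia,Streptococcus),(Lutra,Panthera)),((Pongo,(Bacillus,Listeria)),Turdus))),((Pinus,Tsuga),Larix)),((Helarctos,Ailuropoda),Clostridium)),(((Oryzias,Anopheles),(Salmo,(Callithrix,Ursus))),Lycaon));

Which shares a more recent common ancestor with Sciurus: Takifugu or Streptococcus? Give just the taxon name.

The MRCA of Sciurus and Takifugu subtends (Takifugu,((Sciurus,Ambystoma),Urocyon)) (4 taxa).
The MRCA of Sciurus and Streptococcus subtends ((Takifugu,((Sciurus,Ambystoma),Urocyon)),(((Yersinia,Streptococcus),(Lutra,Panthera)),((Pongo,(Bacillus,Listeria)),Turdus))) (12 taxa).
The first is nested inside the second, so Sciurus shares a more recent common ancestor with Takifugu.

Takifugu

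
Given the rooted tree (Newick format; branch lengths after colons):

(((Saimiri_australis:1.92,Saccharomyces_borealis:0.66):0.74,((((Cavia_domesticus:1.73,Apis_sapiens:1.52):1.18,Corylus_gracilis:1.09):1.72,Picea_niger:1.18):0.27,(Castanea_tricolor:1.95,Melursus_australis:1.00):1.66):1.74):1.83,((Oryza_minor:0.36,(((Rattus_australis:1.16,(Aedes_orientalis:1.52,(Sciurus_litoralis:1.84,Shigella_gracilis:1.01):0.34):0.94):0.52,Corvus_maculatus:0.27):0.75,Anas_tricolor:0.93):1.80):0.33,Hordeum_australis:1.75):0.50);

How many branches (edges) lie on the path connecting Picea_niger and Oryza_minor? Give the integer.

7

The MRCA of Picea_niger and Oryza_minor is the root of the tree.
From Picea_niger up to that node: 4 branches. From Oryza_minor up to the same node: 3 branches. Total: 4 + 3 = 7.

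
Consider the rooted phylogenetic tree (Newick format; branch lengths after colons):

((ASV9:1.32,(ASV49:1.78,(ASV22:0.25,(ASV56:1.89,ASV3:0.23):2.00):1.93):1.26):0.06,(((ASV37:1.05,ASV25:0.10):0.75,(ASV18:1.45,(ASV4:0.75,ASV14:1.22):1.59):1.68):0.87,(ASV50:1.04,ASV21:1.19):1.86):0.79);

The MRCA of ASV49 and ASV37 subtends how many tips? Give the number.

The MRCA of ASV49 and ASV37 is the root, so the clade is the entire tree.
That clade contains 12 terminal taxa: ASV14, ASV18, ASV21, ASV22, ASV25, ASV3, ASV37, ASV4, ASV49, ASV50, ASV56, ASV9.

12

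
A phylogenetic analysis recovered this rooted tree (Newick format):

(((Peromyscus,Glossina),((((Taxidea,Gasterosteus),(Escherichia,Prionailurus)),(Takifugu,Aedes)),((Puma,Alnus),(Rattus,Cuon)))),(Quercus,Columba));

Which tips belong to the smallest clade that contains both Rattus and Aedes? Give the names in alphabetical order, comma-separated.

Aedes, Alnus, Cuon, Escherichia, Gasterosteus, Prionailurus, Puma, Rattus, Takifugu, Taxidea

Tracing Rattus: it sits inside (Rattus,Cuon).
Tracing Aedes: it sits inside (Takifugu,Aedes).
The smallest clade enclosing both is ((((Taxidea,Gasterosteus),(Escherichia,Prionailurus)),(Takifugu,Aedes)),((Puma,Alnus),(Rattus,Cuon))); the answer is its 10 terminal taxa in alphabetical order.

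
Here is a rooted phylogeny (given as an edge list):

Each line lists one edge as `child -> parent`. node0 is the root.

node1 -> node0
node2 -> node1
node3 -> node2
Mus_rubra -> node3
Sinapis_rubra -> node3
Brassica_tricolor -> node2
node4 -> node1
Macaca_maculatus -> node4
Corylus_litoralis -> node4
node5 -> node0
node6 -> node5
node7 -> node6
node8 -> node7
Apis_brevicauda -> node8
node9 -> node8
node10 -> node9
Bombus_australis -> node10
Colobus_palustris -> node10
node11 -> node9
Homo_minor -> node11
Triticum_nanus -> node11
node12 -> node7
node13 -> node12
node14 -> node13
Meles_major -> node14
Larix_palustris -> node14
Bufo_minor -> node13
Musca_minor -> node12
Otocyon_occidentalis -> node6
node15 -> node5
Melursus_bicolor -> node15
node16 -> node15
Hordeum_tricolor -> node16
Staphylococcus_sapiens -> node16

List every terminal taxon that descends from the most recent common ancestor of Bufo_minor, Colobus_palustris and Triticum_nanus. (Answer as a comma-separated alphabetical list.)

Apis_brevicauda, Bombus_australis, Bufo_minor, Colobus_palustris, Homo_minor, Larix_palustris, Meles_major, Musca_minor, Triticum_nanus

Tracing Bufo_minor: it sits inside ((Meles_major,Larix_palustris),Bufo_minor).
Tracing Colobus_palustris: it sits inside (Bombus_australis,Colobus_palustris).
Tracing Triticum_nanus: it sits inside (Homo_minor,Triticum_nanus).
The smallest clade enclosing all 3 is ((Apis_brevicauda,((Bombus_australis,Colobus_palustris),(Homo_minor,Triticum_nanus))),(((Meles_major,Larix_palustris),Bufo_minor),Musca_minor)); the answer is its 9 terminal taxa in alphabetical order.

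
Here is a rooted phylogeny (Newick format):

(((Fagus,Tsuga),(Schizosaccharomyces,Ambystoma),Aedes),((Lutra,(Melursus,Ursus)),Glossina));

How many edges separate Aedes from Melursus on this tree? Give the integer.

The MRCA of Aedes and Melursus is the root of the tree.
From Aedes up to that node: 2 branches. From Melursus up to the same node: 4 branches. Total: 2 + 4 = 6.

6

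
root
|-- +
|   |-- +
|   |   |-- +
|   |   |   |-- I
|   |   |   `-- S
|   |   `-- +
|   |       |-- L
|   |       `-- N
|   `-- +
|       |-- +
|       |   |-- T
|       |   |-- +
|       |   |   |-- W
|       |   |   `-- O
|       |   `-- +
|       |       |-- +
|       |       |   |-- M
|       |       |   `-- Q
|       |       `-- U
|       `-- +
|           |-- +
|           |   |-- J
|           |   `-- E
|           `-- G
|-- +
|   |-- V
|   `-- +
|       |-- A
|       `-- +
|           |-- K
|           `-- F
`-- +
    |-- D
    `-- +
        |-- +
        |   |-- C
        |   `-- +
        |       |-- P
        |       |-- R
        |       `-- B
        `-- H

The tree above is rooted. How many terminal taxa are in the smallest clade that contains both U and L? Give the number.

13

The MRCA of U and L is the node subtending (((I,S),(L,N)),((T,(W,O),((M,Q),U)),((J,E),G))).
That clade contains 13 terminal taxa: E, G, I, J, L, M, N, O, Q, S, T, U, W.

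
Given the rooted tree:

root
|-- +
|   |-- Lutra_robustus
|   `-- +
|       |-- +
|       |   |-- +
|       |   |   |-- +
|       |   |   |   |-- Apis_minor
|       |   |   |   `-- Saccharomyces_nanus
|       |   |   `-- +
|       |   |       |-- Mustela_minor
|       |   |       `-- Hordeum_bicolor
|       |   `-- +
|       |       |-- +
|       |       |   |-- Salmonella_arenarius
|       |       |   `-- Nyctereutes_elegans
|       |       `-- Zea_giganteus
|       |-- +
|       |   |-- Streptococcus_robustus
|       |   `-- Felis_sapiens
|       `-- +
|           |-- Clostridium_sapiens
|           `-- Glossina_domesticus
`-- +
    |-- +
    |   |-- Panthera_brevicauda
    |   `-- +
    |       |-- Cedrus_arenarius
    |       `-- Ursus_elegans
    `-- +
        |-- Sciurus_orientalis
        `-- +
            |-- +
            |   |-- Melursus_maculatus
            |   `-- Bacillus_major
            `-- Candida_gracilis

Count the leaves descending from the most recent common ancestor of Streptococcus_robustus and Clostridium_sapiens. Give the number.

11

The MRCA of Streptococcus_robustus and Clostridium_sapiens is the node subtending ((((Apis_minor,Saccharomyces_nanus),(Mustela_minor,Hordeum_bicolor)),((Salmonella_arenarius,Nyctereutes_elegans),Zea_giganteus)),(Streptococcus_robustus,Felis_sapiens),(Clostridium_sapiens,Glossina_domesticus)).
That clade contains 11 terminal taxa: Apis_minor, Clostridium_sapiens, Felis_sapiens, Glossina_domesticus, Hordeum_bicolor, Mustela_minor, Nyctereutes_elegans, Saccharomyces_nanus, Salmonella_arenarius, Streptococcus_robustus, Zea_giganteus.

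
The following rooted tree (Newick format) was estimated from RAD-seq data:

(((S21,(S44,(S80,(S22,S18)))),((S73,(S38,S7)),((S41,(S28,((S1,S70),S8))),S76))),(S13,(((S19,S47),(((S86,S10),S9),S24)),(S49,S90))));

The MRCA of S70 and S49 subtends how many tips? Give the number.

The MRCA of S70 and S49 is the root, so the clade is the entire tree.
That clade contains 23 terminal taxa: S1, S10, S13, S18, S19, S21, S22, S24, S28, S38, S41, S44, S47, S49, S7, S70, S73, S76, S8, S80, S86, S9, S90.

23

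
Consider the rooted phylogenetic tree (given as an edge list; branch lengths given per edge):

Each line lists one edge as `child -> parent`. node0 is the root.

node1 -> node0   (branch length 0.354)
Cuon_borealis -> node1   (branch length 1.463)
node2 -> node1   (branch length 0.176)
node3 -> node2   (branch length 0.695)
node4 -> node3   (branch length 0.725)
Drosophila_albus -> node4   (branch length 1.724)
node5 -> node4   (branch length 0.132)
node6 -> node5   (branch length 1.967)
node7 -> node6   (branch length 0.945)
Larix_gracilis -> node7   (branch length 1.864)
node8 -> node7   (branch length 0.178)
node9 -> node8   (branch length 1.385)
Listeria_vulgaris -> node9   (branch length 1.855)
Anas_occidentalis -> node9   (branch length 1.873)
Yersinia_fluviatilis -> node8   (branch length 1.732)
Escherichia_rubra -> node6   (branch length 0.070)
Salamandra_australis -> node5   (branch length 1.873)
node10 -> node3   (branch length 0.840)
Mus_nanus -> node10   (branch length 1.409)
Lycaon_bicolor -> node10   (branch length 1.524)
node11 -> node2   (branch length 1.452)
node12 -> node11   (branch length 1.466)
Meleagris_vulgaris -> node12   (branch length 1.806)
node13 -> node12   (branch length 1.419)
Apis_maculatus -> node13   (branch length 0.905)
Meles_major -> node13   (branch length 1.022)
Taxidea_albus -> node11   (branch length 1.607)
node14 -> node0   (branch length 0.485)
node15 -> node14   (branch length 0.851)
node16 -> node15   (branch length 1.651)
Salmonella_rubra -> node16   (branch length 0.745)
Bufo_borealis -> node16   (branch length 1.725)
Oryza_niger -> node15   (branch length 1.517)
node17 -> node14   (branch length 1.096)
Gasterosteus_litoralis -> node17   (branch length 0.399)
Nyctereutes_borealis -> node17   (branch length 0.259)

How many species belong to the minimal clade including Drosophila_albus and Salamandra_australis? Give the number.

The MRCA of Drosophila_albus and Salamandra_australis is the node subtending (Drosophila_albus,(((Larix_gracilis,((Listeria_vulgaris,Anas_occidentalis),Yersinia_fluviatilis)),Escherichia_rubra),Salamandra_australis)).
That clade contains 7 terminal taxa: Anas_occidentalis, Drosophila_albus, Escherichia_rubra, Larix_gracilis, Listeria_vulgaris, Salamandra_australis, Yersinia_fluviatilis.

7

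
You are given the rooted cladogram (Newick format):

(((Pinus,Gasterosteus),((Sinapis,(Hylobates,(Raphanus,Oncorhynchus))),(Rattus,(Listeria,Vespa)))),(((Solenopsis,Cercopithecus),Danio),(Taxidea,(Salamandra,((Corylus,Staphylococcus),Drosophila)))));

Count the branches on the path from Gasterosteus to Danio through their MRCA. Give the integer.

6

The MRCA of Gasterosteus and Danio is the root of the tree.
From Gasterosteus up to that node: 3 branches. From Danio up to the same node: 3 branches. Total: 3 + 3 = 6.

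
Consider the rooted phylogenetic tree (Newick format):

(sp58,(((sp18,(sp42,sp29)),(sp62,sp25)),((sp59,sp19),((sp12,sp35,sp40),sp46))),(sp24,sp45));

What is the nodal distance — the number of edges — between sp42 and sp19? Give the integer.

The MRCA of sp42 and sp19 is the node subtending (((sp18,(sp42,sp29)),(sp62,sp25)),((sp59,sp19),((sp12,sp35,sp40),sp46))).
From sp42 up to that node: 4 branches. From sp19 up to the same node: 3 branches. Total: 4 + 3 = 7.

7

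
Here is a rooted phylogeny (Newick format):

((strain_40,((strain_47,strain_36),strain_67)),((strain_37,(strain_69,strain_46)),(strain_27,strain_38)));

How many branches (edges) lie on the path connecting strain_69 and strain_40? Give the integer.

6

The MRCA of strain_69 and strain_40 is the root of the tree.
From strain_69 up to that node: 4 branches. From strain_40 up to the same node: 2 branches. Total: 4 + 2 = 6.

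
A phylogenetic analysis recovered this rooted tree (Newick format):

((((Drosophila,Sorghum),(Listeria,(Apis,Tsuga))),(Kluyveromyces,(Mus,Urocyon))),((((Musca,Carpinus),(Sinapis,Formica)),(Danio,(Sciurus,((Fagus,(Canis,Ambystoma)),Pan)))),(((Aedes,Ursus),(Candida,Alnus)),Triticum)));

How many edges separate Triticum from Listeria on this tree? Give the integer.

The MRCA of Triticum and Listeria is the root of the tree.
From Triticum up to that node: 3 branches. From Listeria up to the same node: 4 branches. Total: 3 + 4 = 7.

7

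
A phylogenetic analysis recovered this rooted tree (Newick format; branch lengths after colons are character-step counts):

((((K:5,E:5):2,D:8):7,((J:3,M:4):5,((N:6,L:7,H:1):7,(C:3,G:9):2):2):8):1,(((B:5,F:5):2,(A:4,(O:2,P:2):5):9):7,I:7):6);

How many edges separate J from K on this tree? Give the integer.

6

The MRCA of J and K is the node subtending (((K,E),D),((J,M),((N,L,H),(C,G)))).
From J up to that node: 3 branches. From K up to the same node: 3 branches. Total: 3 + 3 = 6.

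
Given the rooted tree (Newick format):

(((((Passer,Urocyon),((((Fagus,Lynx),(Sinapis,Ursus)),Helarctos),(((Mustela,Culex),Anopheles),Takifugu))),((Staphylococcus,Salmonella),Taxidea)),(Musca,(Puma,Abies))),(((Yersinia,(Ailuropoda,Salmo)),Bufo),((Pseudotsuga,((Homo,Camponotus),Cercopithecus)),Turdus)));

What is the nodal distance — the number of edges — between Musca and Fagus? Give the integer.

9

The MRCA of Musca and Fagus is the node subtending ((((Passer,Urocyon),((((Fagus,Lynx),(Sinapis,Ursus)),Helarctos),(((Mustela,Culex),Anopheles),Takifugu))),((Staphylococcus,Salmonella),Taxidea)),(Musca,(Puma,Abies))).
From Musca up to that node: 2 branches. From Fagus up to the same node: 7 branches. Total: 2 + 7 = 9.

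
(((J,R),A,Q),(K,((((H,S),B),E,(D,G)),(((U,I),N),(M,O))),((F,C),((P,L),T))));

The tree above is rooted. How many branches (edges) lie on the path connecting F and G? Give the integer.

The MRCA of F and G is the node subtending (K,((((H,S),B),E,(D,G)),(((U,I),N),(M,O))),((F,C),((P,L),T))).
From F up to that node: 3 branches. From G up to the same node: 4 branches. Total: 3 + 4 = 7.

7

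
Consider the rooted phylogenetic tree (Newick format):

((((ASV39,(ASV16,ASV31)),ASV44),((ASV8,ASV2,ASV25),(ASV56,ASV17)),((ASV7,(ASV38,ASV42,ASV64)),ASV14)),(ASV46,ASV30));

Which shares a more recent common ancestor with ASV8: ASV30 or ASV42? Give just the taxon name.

ASV42

The MRCA of ASV8 and ASV42 subtends (((ASV39,(ASV16,ASV31)),ASV44),((ASV8,ASV2,ASV25),(ASV56,ASV17)),((ASV7,(ASV38,ASV42,ASV64)),ASV14)) (14 taxa).
The MRCA of ASV8 and ASV30 is the root, subtending the entire tree (16 taxa).
The first is nested inside the second, so ASV8 shares a more recent common ancestor with ASV42.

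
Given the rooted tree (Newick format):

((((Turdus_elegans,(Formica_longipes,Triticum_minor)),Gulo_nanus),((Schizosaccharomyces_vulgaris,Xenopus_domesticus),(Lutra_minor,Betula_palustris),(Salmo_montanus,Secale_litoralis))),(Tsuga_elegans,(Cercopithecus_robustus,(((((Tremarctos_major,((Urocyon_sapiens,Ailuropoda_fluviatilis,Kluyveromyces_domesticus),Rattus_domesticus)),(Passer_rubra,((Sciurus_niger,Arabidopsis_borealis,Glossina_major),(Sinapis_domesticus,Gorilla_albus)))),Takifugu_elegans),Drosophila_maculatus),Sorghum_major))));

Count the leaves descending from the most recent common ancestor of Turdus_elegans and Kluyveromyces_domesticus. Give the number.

26

The MRCA of Turdus_elegans and Kluyveromyces_domesticus is the root, so the clade is the entire tree.
That clade contains 26 terminal taxa: Ailuropoda_fluviatilis, Arabidopsis_borealis, Betula_palustris, Cercopithecus_robustus, Drosophila_maculatus, Formica_longipes, Glossina_major, Gorilla_albus, Gulo_nanus, Kluyveromyces_domesticus, Lutra_minor, Passer_rubra, Rattus_domesticus, Salmo_montanus, Schizosaccharomyces_vulgaris, Sciurus_niger, Secale_litoralis, Sinapis_domesticus, Sorghum_major, Takifugu_elegans, Tremarctos_major, Triticum_minor, Tsuga_elegans, Turdus_elegans, Urocyon_sapiens, Xenopus_domesticus.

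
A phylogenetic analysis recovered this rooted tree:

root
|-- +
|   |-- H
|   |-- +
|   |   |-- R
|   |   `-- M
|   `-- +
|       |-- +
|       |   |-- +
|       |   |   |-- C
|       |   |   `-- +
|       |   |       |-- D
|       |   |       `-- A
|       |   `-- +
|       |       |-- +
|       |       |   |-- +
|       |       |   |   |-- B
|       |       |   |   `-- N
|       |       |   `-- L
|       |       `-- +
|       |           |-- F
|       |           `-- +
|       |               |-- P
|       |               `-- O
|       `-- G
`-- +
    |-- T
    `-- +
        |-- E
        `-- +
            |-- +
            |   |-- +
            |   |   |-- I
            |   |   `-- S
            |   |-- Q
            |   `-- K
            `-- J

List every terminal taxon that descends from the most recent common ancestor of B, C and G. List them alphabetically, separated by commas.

A, B, C, D, F, G, L, N, O, P

Tracing B: it sits inside (B,N).
Tracing C: it sits inside (C,(D,A)).
Tracing G: it sits inside (((C,(D,A)),(((B,N),L),(F,(P,O)))),G).
The smallest clade enclosing all 3 is (((C,(D,A)),(((B,N),L),(F,(P,O)))),G); the answer is its 10 terminal taxa in alphabetical order.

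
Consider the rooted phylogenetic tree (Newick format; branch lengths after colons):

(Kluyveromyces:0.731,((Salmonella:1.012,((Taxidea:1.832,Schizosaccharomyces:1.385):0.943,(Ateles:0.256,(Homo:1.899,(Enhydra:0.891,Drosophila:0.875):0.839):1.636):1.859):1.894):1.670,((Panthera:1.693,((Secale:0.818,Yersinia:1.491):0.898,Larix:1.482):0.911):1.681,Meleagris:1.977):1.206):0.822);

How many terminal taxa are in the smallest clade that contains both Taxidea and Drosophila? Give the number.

The MRCA of Taxidea and Drosophila is the node subtending ((Taxidea,Schizosaccharomyces),(Ateles,(Homo,(Enhydra,Drosophila)))).
That clade contains 6 terminal taxa: Ateles, Drosophila, Enhydra, Homo, Schizosaccharomyces, Taxidea.

6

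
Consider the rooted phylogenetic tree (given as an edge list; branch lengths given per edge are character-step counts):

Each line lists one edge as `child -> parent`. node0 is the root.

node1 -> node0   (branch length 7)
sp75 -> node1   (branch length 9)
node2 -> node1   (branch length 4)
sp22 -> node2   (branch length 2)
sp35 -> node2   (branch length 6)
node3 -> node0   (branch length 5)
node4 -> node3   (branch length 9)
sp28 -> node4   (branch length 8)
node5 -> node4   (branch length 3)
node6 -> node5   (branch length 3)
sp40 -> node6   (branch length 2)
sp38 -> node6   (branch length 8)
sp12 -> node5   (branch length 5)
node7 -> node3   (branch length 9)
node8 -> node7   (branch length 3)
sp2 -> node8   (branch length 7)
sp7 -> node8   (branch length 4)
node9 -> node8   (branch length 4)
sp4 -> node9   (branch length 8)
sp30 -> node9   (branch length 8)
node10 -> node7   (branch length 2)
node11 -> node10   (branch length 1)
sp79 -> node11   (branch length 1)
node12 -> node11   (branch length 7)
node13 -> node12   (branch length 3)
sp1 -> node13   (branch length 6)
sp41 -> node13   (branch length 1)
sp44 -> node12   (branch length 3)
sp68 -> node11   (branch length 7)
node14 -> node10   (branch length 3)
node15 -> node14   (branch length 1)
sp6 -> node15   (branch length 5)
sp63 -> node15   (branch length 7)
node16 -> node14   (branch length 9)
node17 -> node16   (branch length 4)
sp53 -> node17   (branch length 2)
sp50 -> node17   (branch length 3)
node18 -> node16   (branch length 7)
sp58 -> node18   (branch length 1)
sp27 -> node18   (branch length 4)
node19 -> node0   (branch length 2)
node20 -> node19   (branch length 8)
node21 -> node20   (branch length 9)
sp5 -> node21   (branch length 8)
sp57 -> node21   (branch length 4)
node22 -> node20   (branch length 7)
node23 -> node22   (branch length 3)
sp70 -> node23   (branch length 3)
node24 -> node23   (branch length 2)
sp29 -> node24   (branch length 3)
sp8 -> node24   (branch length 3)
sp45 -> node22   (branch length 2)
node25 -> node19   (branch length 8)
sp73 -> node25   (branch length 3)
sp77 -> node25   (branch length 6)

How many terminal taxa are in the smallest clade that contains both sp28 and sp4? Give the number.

19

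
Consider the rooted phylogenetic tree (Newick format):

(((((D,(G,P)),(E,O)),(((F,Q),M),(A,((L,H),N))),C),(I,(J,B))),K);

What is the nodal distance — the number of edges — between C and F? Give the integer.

5

The MRCA of C and F is the node subtending (((D,(G,P)),(E,O)),(((F,Q),M),(A,((L,H),N))),C).
From C up to that node: 1 branch. From F up to the same node: 4 branches. Total: 1 + 4 = 5.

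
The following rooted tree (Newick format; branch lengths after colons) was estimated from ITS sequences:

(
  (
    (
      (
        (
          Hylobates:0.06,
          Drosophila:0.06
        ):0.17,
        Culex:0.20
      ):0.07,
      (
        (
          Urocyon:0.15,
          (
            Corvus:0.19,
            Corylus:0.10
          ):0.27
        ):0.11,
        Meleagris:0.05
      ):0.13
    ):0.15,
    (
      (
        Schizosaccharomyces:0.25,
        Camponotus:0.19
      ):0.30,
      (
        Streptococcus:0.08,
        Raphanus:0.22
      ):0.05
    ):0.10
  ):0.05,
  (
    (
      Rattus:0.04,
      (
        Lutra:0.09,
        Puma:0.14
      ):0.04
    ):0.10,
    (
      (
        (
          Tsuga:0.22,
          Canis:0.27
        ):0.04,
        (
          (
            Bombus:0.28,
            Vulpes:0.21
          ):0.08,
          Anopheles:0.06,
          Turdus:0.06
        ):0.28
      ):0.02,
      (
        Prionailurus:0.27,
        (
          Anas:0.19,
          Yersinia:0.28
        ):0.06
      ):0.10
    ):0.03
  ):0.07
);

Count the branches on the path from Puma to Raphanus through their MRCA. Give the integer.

8

The MRCA of Puma and Raphanus is the root of the tree.
From Puma up to that node: 4 branches. From Raphanus up to the same node: 4 branches. Total: 4 + 4 = 8.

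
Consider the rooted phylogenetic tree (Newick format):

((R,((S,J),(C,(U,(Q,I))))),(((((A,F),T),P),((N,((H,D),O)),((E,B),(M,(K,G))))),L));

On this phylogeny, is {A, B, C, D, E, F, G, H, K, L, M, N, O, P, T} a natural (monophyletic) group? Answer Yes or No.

No

The MRCA of the listed taxa is the root, so the smallest clade containing them is the whole tree.
That clade also contains I, J, Q, R, S, U, which are not in the proposed group, so the group is not monophyletic.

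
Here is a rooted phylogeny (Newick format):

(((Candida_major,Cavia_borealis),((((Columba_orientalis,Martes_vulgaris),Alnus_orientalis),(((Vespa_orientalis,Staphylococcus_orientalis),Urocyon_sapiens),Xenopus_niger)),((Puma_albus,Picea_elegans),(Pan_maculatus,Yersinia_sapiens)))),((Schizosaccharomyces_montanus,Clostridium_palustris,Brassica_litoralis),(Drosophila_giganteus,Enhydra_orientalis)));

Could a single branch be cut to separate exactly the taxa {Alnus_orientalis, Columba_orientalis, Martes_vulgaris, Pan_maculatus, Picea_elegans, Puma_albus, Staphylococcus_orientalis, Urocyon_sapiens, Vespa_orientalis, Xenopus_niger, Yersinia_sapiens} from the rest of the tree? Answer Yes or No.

The most recent common ancestor of these taxa subtends ((((Columba_orientalis,Martes_vulgaris),Alnus_orientalis),(((Vespa_orientalis,Staphylococcus_orientalis),Urocyon_sapiens),Xenopus_niger)),((Puma_albus,Picea_elegans),(Pan_maculatus,Yersinia_sapiens))).
That clade has exactly 11 tips — every listed taxon and nothing else — so the group is monophyletic.

Yes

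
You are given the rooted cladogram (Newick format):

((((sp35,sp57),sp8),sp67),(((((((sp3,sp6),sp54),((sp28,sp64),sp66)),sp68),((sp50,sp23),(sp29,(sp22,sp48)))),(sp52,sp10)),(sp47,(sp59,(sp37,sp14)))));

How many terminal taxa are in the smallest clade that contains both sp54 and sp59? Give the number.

The MRCA of sp54 and sp59 is the node subtending (((((((sp3,sp6),sp54),((sp28,sp64),sp66)),sp68),((sp50,sp23),(sp29,(sp22,sp48)))),(sp52,sp10)),(sp47,(sp59,(sp37,sp14)))).
That clade contains 18 terminal taxa: sp10, sp14, sp22, sp23, sp28, sp29, sp3, sp37, sp47, sp48, sp50, sp52, sp54, sp59, sp6, sp64, sp66, sp68.

18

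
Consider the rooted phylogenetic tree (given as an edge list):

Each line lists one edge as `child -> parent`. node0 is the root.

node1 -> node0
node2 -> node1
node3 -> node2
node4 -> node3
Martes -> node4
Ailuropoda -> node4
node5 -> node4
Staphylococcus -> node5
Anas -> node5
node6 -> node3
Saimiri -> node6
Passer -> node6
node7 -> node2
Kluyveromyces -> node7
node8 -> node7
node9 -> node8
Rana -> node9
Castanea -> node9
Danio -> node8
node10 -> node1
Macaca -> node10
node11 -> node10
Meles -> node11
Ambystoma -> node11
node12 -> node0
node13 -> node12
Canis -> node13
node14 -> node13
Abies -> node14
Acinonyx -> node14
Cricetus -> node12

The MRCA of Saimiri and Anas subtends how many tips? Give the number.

The MRCA of Saimiri and Anas is the node subtending ((Martes,Ailuropoda,(Staphylococcus,Anas)),(Saimiri,Passer)).
That clade contains 6 terminal taxa: Ailuropoda, Anas, Martes, Passer, Saimiri, Staphylococcus.

6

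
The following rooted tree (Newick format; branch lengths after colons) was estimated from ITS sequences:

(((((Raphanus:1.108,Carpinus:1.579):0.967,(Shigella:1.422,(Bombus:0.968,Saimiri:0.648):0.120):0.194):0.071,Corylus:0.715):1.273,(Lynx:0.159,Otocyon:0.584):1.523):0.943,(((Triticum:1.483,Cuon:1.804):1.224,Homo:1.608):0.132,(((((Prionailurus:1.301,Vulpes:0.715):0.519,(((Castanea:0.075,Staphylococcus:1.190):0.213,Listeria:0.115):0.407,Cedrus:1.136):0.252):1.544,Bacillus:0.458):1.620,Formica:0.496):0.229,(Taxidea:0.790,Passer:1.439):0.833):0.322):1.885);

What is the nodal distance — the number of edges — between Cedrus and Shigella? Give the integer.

The MRCA of Cedrus and Shigella is the root of the tree.
From Cedrus up to that node: 7 branches. From Shigella up to the same node: 5 branches. Total: 7 + 5 = 12.

12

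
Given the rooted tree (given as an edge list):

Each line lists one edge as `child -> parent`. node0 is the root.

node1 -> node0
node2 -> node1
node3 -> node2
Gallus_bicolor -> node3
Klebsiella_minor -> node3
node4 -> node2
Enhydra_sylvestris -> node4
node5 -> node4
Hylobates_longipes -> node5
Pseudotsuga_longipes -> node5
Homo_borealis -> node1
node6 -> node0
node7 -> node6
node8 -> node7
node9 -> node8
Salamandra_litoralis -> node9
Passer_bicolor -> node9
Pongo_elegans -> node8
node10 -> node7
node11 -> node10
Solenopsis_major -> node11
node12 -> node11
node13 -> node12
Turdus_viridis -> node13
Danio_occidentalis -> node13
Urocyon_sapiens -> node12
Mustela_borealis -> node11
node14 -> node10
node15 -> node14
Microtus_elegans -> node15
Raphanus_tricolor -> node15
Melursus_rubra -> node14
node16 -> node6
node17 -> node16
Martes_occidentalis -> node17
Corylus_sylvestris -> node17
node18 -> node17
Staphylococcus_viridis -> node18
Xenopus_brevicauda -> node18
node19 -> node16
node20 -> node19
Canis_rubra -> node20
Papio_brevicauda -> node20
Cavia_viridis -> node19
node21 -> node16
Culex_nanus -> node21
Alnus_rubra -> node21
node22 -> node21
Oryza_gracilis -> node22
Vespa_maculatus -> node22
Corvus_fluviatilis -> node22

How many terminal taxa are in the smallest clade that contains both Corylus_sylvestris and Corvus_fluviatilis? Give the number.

The MRCA of Corylus_sylvestris and Corvus_fluviatilis is the node subtending ((Martes_occidentalis,Corylus_sylvestris,(Staphylococcus_viridis,Xenopus_brevicauda)),((Canis_rubra,Papio_brevicauda),Cavia_viridis),(Culex_nanus,Alnus_rubra,(Oryza_gracilis,Vespa_maculatus,Corvus_fluviatilis))).
That clade contains 12 terminal taxa: Alnus_rubra, Canis_rubra, Cavia_viridis, Corvus_fluviatilis, Corylus_sylvestris, Culex_nanus, Martes_occidentalis, Oryza_gracilis, Papio_brevicauda, Staphylococcus_viridis, Vespa_maculatus, Xenopus_brevicauda.

12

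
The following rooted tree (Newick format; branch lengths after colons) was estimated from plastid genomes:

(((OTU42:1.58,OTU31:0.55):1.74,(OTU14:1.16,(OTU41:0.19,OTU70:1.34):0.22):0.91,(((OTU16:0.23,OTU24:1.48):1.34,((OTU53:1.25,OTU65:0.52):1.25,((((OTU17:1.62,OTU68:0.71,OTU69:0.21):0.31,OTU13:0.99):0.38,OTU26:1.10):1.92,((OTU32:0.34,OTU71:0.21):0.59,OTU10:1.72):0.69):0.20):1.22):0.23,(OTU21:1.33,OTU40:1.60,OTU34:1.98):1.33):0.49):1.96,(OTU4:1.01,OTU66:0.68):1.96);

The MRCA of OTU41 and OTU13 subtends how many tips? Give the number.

The MRCA of OTU41 and OTU13 is the node subtending ((OTU42,OTU31),(OTU14,(OTU41,OTU70)),(((OTU16,OTU24),((OTU53,OTU65),((((OTU17,OTU68,OTU69),OTU13),OTU26),((OTU32,OTU71),OTU10)))),(OTU21,OTU40,OTU34))).
That clade contains 20 terminal taxa: OTU10, OTU13, OTU14, OTU16, OTU17, OTU21, OTU24, OTU26, OTU31, OTU32, OTU34, OTU40, OTU41, OTU42, OTU53, OTU65, OTU68, OTU69, OTU70, OTU71.

20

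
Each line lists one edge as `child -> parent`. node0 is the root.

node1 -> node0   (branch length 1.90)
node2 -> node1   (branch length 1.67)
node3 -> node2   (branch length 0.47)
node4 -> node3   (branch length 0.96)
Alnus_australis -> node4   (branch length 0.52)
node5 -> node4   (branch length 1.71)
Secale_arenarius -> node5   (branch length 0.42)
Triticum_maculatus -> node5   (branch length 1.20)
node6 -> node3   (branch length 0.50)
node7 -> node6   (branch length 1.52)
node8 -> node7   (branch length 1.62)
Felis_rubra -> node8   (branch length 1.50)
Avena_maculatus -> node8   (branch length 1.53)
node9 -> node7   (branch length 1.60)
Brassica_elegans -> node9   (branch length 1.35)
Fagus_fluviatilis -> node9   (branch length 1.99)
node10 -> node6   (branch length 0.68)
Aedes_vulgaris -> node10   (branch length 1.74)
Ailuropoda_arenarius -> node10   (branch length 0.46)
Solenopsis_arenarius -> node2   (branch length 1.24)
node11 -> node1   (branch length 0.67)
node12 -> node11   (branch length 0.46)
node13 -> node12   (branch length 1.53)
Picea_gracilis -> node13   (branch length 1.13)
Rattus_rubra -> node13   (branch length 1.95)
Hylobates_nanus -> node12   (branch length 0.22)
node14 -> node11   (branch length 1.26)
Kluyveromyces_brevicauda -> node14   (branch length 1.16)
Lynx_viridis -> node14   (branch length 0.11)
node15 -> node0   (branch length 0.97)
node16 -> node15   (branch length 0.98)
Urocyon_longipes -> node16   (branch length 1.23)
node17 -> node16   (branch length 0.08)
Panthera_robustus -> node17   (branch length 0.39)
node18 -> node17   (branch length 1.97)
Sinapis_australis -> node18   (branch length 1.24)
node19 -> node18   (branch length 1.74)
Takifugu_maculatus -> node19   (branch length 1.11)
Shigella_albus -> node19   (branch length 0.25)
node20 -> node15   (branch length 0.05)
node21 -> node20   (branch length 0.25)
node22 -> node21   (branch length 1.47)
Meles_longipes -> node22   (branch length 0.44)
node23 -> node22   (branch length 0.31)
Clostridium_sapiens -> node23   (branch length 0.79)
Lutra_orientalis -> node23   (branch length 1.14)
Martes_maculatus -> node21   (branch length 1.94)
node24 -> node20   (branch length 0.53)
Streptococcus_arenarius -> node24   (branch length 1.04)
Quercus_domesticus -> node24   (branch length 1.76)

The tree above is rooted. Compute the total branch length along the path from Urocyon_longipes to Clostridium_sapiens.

The path runs Urocyon_longipes → … → MRCA → … → Clostridium_sapiens; the MRCA is the node subtending ((Urocyon_longipes,(Panthera_robustus,(Sinapis_australis,(Takifugu_maculatus,Shigella_albus)))),(((Meles_longipes,(Clostridium_sapiens,Lutra_orientalis)),Martes_maculatus),(Streptococcus_arenarius,Quercus_domesticus))).
Branch lengths along that path: 1.23 + 0.98 + 0.05 + 0.25 + 1.47 + 0.31 + 0.79 = 5.08.

5.08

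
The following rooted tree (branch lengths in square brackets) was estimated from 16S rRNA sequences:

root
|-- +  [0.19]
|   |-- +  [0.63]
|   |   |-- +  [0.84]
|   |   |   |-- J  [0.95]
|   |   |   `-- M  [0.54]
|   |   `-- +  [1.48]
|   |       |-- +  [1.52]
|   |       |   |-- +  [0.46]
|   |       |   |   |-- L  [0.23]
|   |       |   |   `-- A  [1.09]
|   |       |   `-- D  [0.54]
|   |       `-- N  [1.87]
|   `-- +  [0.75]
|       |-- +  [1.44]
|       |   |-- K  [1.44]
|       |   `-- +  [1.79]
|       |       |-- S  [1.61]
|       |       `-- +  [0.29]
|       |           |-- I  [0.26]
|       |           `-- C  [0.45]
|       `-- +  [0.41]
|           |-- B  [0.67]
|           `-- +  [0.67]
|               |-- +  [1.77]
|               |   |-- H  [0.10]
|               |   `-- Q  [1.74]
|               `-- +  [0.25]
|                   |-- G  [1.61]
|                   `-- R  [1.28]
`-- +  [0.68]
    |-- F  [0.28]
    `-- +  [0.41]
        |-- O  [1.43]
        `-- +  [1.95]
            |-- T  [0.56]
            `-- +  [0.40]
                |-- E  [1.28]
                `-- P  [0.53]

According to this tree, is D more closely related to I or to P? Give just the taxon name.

The MRCA of D and I subtends (((J,M),(((L,A),D),N)),((K,(S,(I,C))),(B,((H,Q),(G,R))))) (15 taxa).
The MRCA of D and P is the root, subtending the entire tree (20 taxa).
The first is nested inside the second, so D shares a more recent common ancestor with I.

I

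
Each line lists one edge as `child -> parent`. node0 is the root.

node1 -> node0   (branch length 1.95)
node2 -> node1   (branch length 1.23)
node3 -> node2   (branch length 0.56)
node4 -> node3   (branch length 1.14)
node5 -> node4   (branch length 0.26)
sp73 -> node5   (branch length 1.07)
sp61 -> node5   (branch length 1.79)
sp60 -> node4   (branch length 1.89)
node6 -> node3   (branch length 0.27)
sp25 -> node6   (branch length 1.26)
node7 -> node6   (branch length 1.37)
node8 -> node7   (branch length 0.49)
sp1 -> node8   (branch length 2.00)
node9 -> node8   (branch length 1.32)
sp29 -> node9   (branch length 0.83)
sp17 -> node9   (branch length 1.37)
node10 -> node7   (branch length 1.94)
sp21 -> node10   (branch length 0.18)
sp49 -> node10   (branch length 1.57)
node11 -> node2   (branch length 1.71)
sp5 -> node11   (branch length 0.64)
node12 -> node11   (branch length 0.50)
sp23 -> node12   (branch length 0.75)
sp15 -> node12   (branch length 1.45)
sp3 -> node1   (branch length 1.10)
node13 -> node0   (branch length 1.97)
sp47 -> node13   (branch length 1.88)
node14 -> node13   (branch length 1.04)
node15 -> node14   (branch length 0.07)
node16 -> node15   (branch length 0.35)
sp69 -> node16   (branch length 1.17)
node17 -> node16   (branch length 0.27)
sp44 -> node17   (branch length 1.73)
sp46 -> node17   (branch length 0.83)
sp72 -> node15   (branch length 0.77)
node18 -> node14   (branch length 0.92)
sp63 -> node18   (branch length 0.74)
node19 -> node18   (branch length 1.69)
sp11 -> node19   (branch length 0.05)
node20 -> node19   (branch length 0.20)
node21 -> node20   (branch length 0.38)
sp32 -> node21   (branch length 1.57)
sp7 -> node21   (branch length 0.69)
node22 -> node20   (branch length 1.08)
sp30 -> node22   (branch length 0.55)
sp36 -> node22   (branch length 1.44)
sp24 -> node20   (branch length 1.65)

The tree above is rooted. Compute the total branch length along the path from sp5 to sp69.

The path runs sp5 → … → MRCA → … → sp69; the MRCA is the root of the tree.
Branch lengths along that path: 0.64 + 1.71 + 1.23 + 1.95 + 1.97 + 1.04 + 0.07 + 0.35 + 1.17 = 10.13.

10.13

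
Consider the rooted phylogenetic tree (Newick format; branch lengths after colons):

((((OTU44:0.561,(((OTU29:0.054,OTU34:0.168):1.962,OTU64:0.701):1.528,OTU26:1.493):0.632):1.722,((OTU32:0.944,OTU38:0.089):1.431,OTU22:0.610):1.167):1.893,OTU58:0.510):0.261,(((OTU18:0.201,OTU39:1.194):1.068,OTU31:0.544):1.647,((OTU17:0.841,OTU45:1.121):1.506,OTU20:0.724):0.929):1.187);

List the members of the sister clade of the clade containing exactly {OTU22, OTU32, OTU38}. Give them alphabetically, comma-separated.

OTU26, OTU29, OTU34, OTU44, OTU64

The clade containing exactly {OTU22, OTU32, OTU38} attaches to the tree at the node subtending ((OTU44,(((OTU29,OTU34),OTU64),OTU26)),((OTU32,OTU38),OTU22)).
The other lineage descending from that same node — the sister group — is (OTU44,(((OTU29,OTU34),OTU64),OTU26)); its 5 tips in alphabetical order are the answer.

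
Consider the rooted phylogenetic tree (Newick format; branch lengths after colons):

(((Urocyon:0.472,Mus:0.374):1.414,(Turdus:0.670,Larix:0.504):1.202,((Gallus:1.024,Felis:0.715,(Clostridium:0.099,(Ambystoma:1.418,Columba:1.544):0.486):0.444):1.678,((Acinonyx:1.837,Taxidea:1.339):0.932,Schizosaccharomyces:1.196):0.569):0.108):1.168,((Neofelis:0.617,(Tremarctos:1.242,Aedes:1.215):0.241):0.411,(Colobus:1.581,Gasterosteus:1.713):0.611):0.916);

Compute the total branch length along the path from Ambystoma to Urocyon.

6.020

The path runs Ambystoma → … → MRCA → … → Urocyon; the MRCA is the node subtending ((Urocyon,Mus),(Turdus,Larix),((Gallus,Felis,(Clostridium,(Ambystoma,Columba))),((Acinonyx,Taxidea),Schizosaccharomyces))).
Branch lengths along that path: 1.418 + 0.486 + 0.444 + 1.678 + 0.108 + 1.414 + 0.472 = 6.020.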